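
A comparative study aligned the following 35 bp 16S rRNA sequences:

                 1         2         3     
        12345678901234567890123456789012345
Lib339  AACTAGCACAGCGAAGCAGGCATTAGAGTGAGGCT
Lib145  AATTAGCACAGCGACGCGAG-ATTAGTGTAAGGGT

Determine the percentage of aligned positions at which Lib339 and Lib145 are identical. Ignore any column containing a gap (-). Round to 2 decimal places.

79.41%

Excluding the 1 gap column leaves 34 comparable sites.
Mismatches occur at site 3 (C↔T), site 15 (A↔C), site 18 (A↔G), site 19 (G↔A), site 27 (A↔T), site 30 (G↔A), site 34 (C↔G).
27 of the 34 comparable sites match, so the percent identity is 27/34 × 100 = 79.41%.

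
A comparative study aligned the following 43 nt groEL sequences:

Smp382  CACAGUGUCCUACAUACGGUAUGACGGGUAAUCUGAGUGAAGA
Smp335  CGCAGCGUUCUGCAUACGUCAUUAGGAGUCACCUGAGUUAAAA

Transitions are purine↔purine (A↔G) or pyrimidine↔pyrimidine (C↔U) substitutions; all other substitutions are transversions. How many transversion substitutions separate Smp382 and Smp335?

The sequences differ at positions 2 (A/G, transition), 6 (U/C, transition), 9 (C/U, transition), 12 (A/G, transition), 19 (G/U, transversion), 20 (U/C, transition), 23 (G/U, transversion), 25 (C/G, transversion), 27 (G/A, transition), 30 (A/C, transversion), 32 (U/C, transition), 39 (G/U, transversion), 42 (G/A, transition).
Of the 13 differences, 8 transitions and 5 transversions, so the answer is 5.

5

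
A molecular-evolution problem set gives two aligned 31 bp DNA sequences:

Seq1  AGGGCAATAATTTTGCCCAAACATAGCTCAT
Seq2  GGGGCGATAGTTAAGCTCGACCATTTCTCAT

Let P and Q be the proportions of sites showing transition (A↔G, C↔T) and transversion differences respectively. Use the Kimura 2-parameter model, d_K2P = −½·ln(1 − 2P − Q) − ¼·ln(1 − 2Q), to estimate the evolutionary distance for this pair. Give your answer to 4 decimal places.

0.4281

Mismatches occur at site 1 (A/G, transition), site 6 (A/G, transition), site 10 (A/G, transition), site 13 (T/A, transversion), site 14 (T/A, transversion), site 17 (C/T, transition), site 19 (A/G, transition), site 21 (A/C, transversion), site 25 (A/T, transversion), site 26 (G/T, transversion).
Of the 10 differences, 5 transitions and 5 transversions over 31 sites: P = 5/31 = 0.161290, Q = 5/31 = 0.161290.
d = −0.5·ln(0.516130) − 0.25·ln(0.677420) = −0.5·(-0.661397) − 0.25·(-0.389464) = 0.4281.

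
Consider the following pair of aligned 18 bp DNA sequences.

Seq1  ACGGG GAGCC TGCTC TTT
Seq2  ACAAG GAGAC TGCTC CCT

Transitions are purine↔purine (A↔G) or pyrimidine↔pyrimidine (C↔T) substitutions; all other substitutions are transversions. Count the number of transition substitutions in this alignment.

Differing sites — 3:G/A (Ti); 4:G/A (Ti); 9:C/A (Tv); 16:T/C (Ti); 17:T/C (Ti).
Of the 5 differences, 4 transitions and 1 transversion, so the answer is 4.

4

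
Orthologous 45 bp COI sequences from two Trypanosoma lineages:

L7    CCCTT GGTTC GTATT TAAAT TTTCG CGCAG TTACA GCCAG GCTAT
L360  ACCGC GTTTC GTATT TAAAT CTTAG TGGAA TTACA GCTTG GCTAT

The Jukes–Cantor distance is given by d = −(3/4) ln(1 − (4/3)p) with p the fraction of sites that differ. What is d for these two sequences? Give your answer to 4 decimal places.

Differing sites — 1:C/A; 4:T/G; 5:T/C; 7:G/T; 21:T/C; 24:C/A; 26:C/T; 28:C/G; 30:G/A; 38:C/T; 39:A/T.
p = 11/45 = 0.244444.
d = −0.75 · ln(1 − (4/3)·0.244444) = −0.75 · ln(0.674075) = −0.75 · (-0.394414) = 0.2958.

0.2958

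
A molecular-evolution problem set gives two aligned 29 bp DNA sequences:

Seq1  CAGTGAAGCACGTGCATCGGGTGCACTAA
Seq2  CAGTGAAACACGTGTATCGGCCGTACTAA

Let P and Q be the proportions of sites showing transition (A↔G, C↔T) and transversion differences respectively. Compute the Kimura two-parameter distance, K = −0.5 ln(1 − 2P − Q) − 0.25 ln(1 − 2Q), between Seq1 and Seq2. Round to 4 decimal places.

0.2036

The sequences differ at positions 8 (G/A, transition), 15 (C/T, transition), 21 (G/C, transversion), 22 (T/C, transition), 24 (C/T, transition).
Of the 5 differences, 4 transitions and 1 transversion over 29 sites: P = 4/29 = 0.137931, Q = 1/29 = 0.034483.
d = −0.5·ln(0.689655) − 0.25·ln(0.931034) = −0.5·(-0.371564) − 0.25·(-0.071459) = 0.2036.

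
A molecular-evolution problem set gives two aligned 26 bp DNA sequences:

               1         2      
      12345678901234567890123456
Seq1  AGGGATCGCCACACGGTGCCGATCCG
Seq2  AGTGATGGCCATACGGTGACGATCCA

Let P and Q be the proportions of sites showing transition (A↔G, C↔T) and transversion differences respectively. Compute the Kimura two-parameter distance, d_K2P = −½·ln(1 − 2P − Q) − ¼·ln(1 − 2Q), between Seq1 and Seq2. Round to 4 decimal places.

0.2224

The sequences differ at positions 3 (G/T, transversion), 7 (C/G, transversion), 12 (C/T, transition), 19 (C/A, transversion), 26 (G/A, transition).
Of the 5 differences, 2 transitions and 3 transversions over 26 sites: P = 2/26 = 0.076923, Q = 3/26 = 0.115385.
d = −0.5·ln(0.730769) − 0.25·ln(0.769230) = −0.5·(-0.313658) − 0.25·(-0.262365) = 0.2224.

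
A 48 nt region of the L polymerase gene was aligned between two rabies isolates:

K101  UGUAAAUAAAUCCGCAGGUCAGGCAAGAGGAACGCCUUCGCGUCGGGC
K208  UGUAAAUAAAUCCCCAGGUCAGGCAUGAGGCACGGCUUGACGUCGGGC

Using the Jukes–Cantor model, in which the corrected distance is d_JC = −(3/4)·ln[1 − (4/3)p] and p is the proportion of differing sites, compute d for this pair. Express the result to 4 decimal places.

The sequences differ at positions 14 (G/C), 26 (A/U), 31 (A/C), 35 (C/G), 39 (C/G), 40 (G/A).
p = 6/48 = 0.125000.
d = −0.75 · ln(1 − (4/3)·0.125000) = −0.75 · ln(0.833333) = −0.75 · (-0.182322) = 0.1367.

0.1367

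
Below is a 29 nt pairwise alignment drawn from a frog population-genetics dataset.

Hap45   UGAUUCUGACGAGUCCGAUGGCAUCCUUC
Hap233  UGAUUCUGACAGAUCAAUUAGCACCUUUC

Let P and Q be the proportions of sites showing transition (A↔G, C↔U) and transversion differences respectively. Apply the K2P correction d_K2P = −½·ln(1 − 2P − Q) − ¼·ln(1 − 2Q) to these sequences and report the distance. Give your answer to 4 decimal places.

The sequences differ at positions 11 (G/A, transition), 12 (A/G, transition), 13 (G/A, transition), 16 (C/A, transversion), 17 (G/A, transition), 18 (A/U, transversion), 20 (G/A, transition), 24 (U/C, transition), 26 (C/U, transition).
Of the 9 differences, 7 transitions and 2 transversions over 29 sites: P = 7/29 = 0.241379, Q = 2/29 = 0.068966.
d = −0.5·ln(0.448276) − 0.25·ln(0.862068) = −0.5·(-0.802346) − 0.25·(-0.148421) = 0.4383.

0.4383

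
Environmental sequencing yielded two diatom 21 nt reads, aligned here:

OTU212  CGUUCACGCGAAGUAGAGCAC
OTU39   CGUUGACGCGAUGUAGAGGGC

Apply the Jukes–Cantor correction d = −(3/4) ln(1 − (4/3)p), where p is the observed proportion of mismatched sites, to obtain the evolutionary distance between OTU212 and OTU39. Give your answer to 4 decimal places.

Differing sites — 5:C/G; 12:A/U; 19:C/G; 20:A/G.
p = 4/21 = 0.190476.
d = −0.75 · ln(1 − (4/3)·0.190476) = −0.75 · ln(0.746032) = −0.75 · (-0.292987) = 0.2197.

0.2197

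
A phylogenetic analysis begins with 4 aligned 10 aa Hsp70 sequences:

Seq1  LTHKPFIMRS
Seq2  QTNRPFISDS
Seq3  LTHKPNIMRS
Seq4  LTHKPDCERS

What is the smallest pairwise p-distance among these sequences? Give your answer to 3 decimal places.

Pairwise Hamming distances:
  Seq1 vs Seq2: 5
  Seq1 vs Seq3: 1
  Seq1 vs Seq4: 3
  Seq2 vs Seq3: 6
  Seq2 vs Seq4: 7
  Seq3 vs Seq4: 3
The smallest is 1 mismatch, between Seq1 and Seq3; p = 1/10 = 0.100.

0.100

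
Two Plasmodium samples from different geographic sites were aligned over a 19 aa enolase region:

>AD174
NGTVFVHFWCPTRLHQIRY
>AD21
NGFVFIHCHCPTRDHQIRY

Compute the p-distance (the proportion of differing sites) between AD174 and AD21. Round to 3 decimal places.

Mismatches occur at site 3 (T/F), site 6 (V/I), site 8 (F/C), site 9 (W/H), site 14 (L/D).
There are 5 differences over 19 sites, so p = 5/19 = 0.263.

0.263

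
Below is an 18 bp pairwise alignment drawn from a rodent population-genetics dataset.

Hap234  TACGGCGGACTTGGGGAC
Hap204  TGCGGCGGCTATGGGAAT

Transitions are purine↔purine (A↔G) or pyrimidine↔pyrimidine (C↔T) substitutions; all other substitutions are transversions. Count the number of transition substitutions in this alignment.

4

Mismatches occur at site 2 (A↔G, transition), site 9 (A↔C, transversion), site 10 (C↔T, transition), site 11 (T↔A, transversion), site 16 (G↔A, transition), site 18 (C↔T, transition).
Of the 6 differences, 4 transitions and 2 transversions, so the answer is 4.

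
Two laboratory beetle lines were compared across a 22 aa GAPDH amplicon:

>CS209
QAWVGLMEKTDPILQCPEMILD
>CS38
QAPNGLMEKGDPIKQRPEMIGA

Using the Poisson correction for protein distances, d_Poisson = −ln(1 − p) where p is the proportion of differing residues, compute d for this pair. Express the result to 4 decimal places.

0.3830

The sequences differ at positions 3 (W/P), 4 (V/N), 10 (T/G), 14 (L/K), 16 (C/R), 21 (L/G), 22 (D/A).
p = 7/22 = 0.318182.
d = −ln(1 − 0.318182) = −ln(0.681818) = 0.3830.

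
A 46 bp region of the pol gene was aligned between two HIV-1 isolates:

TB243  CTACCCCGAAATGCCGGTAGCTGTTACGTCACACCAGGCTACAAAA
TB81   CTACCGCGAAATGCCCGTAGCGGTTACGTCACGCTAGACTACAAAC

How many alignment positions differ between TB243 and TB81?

Mismatches occur at site 6 (C↔G), site 16 (G↔C), site 22 (T↔G), site 33 (A↔G), site 35 (C↔T), site 38 (G↔A), site 46 (A↔C).
That gives 7 mismatches out of 46 aligned sites, so the Hamming distance is 7.

7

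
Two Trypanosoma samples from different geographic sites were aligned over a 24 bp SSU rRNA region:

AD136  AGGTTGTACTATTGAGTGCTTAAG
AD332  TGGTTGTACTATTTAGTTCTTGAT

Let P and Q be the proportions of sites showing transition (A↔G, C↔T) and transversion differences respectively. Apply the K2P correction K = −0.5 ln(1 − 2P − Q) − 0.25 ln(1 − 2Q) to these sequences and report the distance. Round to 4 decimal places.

Mismatches occur at site 1 (A↔T, transversion), site 14 (G↔T, transversion), site 18 (G↔T, transversion), site 22 (A↔G, transition), site 24 (G↔T, transversion).
Of the 5 differences, 1 transition and 4 transversions over 24 sites: P = 1/24 = 0.041667, Q = 4/24 = 0.166667.
d = −0.5·ln(0.749999) − 0.25·ln(0.666666) = −0.5·(-0.287683) − 0.25·(-0.405466) = 0.2452.

0.2452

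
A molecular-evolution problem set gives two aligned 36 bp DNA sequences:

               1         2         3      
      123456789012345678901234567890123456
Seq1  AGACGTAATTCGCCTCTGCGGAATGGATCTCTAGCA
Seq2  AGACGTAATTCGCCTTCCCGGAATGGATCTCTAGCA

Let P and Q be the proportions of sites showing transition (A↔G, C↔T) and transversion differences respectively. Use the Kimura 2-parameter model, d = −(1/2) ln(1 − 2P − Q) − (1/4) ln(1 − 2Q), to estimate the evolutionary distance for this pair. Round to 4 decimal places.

0.0891

The sequences differ at positions 16 (C/T, transition), 17 (T/C, transition), 18 (G/C, transversion).
Of the 3 differences, 2 transitions and 1 transversion over 36 sites: P = 2/36 = 0.055556, Q = 1/36 = 0.027778.
d = −0.5·ln(0.861110) − 0.25·ln(0.944444) = −0.5·(-0.149533) − 0.25·(-0.057159) = 0.0891.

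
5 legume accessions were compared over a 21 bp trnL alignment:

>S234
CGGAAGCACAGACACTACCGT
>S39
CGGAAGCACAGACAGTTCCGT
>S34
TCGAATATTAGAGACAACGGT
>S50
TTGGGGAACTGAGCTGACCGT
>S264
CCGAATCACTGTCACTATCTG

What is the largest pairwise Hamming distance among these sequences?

Pairwise Hamming distances:
  S234 vs S39: 2
  S234 vs S34: 9
  S234 vs S50: 10
  S234 vs S264: 7
  S39 vs S34: 11
  S39 vs S50: 11
  S39 vs S264: 9
  S34 vs S50: 11
  S34 vs S264: 12
  S50 vs S264: 14
The largest is 14, between S50 and S264.

14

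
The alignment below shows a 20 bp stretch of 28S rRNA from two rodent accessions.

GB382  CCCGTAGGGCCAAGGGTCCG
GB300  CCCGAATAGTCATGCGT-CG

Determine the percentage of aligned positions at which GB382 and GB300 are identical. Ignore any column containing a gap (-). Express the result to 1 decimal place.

68.4%

Excluding the 1 gap column leaves 19 comparable sites.
Mismatches occur at site 5 (T/A), site 7 (G/T), site 8 (G/A), site 10 (C/T), site 13 (A/T), site 15 (G/C).
13 of the 19 comparable sites match, so the percent identity is 13/19 × 100 = 68.4%.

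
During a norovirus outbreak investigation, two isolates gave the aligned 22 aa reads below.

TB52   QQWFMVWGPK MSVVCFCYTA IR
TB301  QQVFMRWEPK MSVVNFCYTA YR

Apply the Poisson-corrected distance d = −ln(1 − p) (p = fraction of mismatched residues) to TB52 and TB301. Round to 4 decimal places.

0.2578

Differing sites — 3:W/V; 6:V/R; 8:G/E; 15:C/N; 21:I/Y.
p = 5/22 = 0.227273.
d = −ln(1 − 0.227273) = −ln(0.772727) = 0.2578.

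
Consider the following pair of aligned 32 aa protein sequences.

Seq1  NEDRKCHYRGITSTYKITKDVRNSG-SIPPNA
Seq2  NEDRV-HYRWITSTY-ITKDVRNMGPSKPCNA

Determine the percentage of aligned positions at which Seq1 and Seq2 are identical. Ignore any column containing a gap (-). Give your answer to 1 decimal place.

Excluding the 3 gap columns leaves 29 comparable sites.
Differing sites — 5:K/V; 10:G/W; 24:S/M; 28:I/K; 30:P/C.
24 of the 29 comparable sites match, so the percent identity is 24/29 × 100 = 82.8%.

82.8%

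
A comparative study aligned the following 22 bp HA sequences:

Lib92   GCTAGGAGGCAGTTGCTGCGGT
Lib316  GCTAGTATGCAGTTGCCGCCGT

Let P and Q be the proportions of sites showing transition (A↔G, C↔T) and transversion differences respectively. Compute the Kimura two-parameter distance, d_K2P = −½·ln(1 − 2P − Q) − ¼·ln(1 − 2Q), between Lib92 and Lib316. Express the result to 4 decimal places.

Mismatches occur at site 6 (G→T, transversion), site 8 (G→T, transversion), site 17 (T→C, transition), site 20 (G→C, transversion).
Of the 4 differences, 1 transition and 3 transversions over 22 sites: P = 1/22 = 0.045455, Q = 3/22 = 0.136364.
d = −0.5·ln(0.772726) − 0.25·ln(0.727272) = −0.5·(-0.257831) − 0.25·(-0.318455) = 0.2085.

0.2085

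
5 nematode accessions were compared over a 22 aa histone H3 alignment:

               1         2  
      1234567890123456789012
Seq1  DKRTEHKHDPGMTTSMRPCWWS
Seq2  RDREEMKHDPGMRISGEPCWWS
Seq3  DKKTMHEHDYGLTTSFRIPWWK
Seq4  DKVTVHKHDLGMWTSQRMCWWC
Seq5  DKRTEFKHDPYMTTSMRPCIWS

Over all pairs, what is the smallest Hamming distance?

3

Pairwise Hamming distances:
  Seq1 vs Seq2: 8
  Seq1 vs Seq3: 9
  Seq1 vs Seq4: 7
  Seq1 vs Seq5: 3
  Seq2 vs Seq3: 16
  Seq2 vs Seq4: 13
  Seq2 vs Seq5: 10
  Seq3 vs Seq4: 10
  Seq3 vs Seq5: 12
  Seq4 vs Seq5: 10
The smallest is 3, between Seq1 and Seq5.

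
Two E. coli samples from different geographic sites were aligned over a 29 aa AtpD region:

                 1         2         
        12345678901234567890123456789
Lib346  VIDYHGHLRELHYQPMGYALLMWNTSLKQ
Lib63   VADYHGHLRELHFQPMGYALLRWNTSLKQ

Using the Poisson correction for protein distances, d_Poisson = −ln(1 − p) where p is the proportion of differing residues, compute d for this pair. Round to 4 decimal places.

0.1092

Mismatches occur at site 2 (I/A), site 13 (Y/F), site 22 (M/R).
p = 3/29 = 0.103448.
d = −ln(1 − 0.103448) = −ln(0.896552) = 0.1092.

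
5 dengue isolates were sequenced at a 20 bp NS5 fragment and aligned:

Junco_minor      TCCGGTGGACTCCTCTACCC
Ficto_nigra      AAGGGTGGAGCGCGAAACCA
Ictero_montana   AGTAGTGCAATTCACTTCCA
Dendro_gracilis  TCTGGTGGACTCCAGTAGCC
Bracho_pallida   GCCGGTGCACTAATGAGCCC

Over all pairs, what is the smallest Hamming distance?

Pairwise Hamming distances:
  Junco_minor vs Ficto_nigra: 10
  Junco_minor vs Ictero_montana: 10
  Junco_minor vs Dendro_gracilis: 4
  Junco_minor vs Bracho_pallida: 7
  Ficto_nigra vs Ictero_montana: 11
  Ficto_nigra vs Dendro_gracilis: 11
  Ficto_nigra vs Bracho_pallida: 12
  Ictero_montana vs Dendro_gracilis: 10
  Ictero_montana vs Bracho_pallida: 12
  Dendro_gracilis vs Bracho_pallida: 9
The smallest is 4, between Junco_minor and Dendro_gracilis.

4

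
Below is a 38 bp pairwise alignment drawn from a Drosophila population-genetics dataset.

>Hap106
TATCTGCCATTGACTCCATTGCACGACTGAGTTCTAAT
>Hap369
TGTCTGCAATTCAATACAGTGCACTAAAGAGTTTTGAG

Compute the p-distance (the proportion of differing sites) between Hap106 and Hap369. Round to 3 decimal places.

0.316

The sequences differ at positions 2 (A/G), 8 (C/A), 12 (G/C), 14 (C/A), 16 (C/A), 19 (T/G), 25 (G/T), 27 (C/A), 28 (T/A), 34 (C/T), 36 (A/G), 38 (T/G).
There are 12 differences over 38 sites, so p = 12/38 = 0.316.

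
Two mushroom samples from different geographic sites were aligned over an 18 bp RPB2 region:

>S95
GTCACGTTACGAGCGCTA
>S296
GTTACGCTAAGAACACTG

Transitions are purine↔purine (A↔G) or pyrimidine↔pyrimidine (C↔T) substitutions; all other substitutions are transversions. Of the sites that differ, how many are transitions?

Differing sites — 3:C/T (Ti); 7:T/C (Ti); 10:C/A (Tv); 13:G/A (Ti); 15:G/A (Ti); 18:A/G (Ti).
Of the 6 differences, 5 transitions and 1 transversion, so the answer is 5.

5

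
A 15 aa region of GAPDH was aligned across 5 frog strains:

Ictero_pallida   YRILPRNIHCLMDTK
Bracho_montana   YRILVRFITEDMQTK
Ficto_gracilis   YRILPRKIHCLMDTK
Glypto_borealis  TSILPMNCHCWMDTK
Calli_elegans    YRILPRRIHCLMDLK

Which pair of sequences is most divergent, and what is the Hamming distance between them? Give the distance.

10

Pairwise Hamming distances:
  Ictero_pallida vs Bracho_montana: 6
  Ictero_pallida vs Ficto_gracilis: 1
  Ictero_pallida vs Glypto_borealis: 5
  Ictero_pallida vs Calli_elegans: 2
  Bracho_montana vs Ficto_gracilis: 6
  Bracho_montana vs Glypto_borealis: 10
  Bracho_montana vs Calli_elegans: 7
  Ficto_gracilis vs Glypto_borealis: 6
  Ficto_gracilis vs Calli_elegans: 2
  Glypto_borealis vs Calli_elegans: 7
The largest is 10, between Bracho_montana and Glypto_borealis.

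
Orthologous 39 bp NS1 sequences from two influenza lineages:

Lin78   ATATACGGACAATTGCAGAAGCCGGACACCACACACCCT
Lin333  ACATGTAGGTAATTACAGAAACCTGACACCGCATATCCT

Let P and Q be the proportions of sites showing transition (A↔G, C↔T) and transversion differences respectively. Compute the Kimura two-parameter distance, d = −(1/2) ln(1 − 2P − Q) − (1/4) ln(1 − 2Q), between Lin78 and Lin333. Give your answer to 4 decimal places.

0.4586

The sequences differ at positions 2 (T/C, transition), 5 (A/G, transition), 6 (C/T, transition), 7 (G/A, transition), 9 (A/G, transition), 10 (C/T, transition), 15 (G/A, transition), 21 (G/A, transition), 24 (G/T, transversion), 31 (A/G, transition), 34 (C/T, transition), 36 (C/T, transition).
Of the 12 differences, 11 transitions and 1 transversion over 39 sites: P = 11/39 = 0.282051, Q = 1/39 = 0.025641.
d = −0.5·ln(0.410257) − 0.25·ln(0.948718) = −0.5·(-0.890971) − 0.25·(-0.052644) = 0.4586.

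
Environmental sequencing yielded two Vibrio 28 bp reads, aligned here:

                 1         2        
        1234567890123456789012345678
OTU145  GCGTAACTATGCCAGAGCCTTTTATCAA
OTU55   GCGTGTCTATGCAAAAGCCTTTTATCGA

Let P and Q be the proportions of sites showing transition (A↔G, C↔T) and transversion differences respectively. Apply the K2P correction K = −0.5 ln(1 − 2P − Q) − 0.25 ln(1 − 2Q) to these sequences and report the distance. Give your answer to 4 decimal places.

Mismatches occur at site 5 (A/G, transition), site 6 (A/T, transversion), site 13 (C/A, transversion), site 15 (G/A, transition), site 27 (A/G, transition).
Of the 5 differences, 3 transitions and 2 transversions over 28 sites: P = 3/28 = 0.107143, Q = 2/28 = 0.071429.
d = −0.5·ln(0.714285) − 0.25·ln(0.857142) = −0.5·(-0.336473) − 0.25·(-0.154152) = 0.2068.

0.2068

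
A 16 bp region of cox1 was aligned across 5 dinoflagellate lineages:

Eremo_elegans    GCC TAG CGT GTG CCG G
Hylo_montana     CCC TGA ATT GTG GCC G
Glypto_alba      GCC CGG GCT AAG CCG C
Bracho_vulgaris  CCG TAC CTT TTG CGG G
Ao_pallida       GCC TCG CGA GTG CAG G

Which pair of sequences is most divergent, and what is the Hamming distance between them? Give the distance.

11

Pairwise Hamming distances:
  Eremo_elegans vs Hylo_montana: 7
  Eremo_elegans vs Glypto_alba: 7
  Eremo_elegans vs Bracho_vulgaris: 6
  Eremo_elegans vs Ao_pallida: 3
  Hylo_montana vs Glypto_alba: 10
  Hylo_montana vs Bracho_vulgaris: 8
  Hylo_montana vs Ao_pallida: 9
  Glypto_alba vs Bracho_vulgaris: 11
  Glypto_alba vs Ao_pallida: 9
  Bracho_vulgaris vs Ao_pallida: 8
The largest is 11, between Glypto_alba and Bracho_vulgaris.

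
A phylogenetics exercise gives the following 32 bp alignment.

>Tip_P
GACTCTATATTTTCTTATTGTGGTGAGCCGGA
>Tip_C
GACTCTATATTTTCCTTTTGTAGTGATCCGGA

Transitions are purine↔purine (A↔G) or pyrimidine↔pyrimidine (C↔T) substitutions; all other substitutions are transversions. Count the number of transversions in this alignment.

2

Mismatches occur at site 15 (T/C, transition), site 17 (A/T, transversion), site 22 (G/A, transition), site 27 (G/T, transversion).
Of the 4 differences, 2 transitions and 2 transversions, so the answer is 2.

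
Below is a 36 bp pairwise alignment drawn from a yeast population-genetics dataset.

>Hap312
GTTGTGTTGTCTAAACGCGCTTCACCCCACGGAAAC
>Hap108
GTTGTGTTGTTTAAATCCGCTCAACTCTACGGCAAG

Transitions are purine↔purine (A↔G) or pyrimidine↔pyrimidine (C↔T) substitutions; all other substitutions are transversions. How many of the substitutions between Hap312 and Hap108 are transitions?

Differing sites — 11:C/T (Ti); 16:C/T (Ti); 17:G/C (Tv); 22:T/C (Ti); 23:C/A (Tv); 26:C/T (Ti); 28:C/T (Ti); 33:A/C (Tv); 36:C/G (Tv).
Of the 9 differences, 5 transitions and 4 transversions, so the answer is 5.

5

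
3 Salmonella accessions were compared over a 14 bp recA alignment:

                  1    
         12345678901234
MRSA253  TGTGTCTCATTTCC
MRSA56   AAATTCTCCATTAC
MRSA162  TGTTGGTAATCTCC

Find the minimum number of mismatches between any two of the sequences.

5

Pairwise Hamming distances:
  MRSA253 vs MRSA56: 7
  MRSA253 vs MRSA162: 5
  MRSA56 vs MRSA162: 10
The smallest is 5, between MRSA253 and MRSA162.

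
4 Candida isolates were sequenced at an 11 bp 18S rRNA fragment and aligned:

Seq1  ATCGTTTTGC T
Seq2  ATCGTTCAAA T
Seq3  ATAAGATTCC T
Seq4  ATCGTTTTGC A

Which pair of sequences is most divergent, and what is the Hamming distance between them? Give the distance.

8

Pairwise Hamming distances:
  Seq1 vs Seq2: 4
  Seq1 vs Seq3: 5
  Seq1 vs Seq4: 1
  Seq2 vs Seq3: 8
  Seq2 vs Seq4: 5
  Seq3 vs Seq4: 6
The largest is 8, between Seq2 and Seq3.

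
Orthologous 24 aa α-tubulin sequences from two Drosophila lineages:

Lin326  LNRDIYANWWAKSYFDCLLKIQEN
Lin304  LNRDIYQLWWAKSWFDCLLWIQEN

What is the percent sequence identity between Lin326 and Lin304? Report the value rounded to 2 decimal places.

Mismatches occur at site 7 (A→Q), site 8 (N→L), site 14 (Y→W), site 20 (K→W).
20 of the 24 sites match, so the percent identity is 20/24 × 100 = 83.33%.

83.33%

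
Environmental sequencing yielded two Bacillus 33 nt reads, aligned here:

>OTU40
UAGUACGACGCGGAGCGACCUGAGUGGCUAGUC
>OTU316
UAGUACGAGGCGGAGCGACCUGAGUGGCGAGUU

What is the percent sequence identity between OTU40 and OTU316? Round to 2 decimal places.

Differing sites — 9:C/G; 29:U/G; 33:C/U.
30 of the 33 sites match, so the percent identity is 30/33 × 100 = 90.91%.

90.91%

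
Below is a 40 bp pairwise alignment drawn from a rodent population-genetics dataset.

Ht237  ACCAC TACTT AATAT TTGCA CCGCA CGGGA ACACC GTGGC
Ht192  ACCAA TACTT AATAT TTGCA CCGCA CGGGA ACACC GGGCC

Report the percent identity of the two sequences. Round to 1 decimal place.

92.5%

Differing sites — 5:C/A; 37:T/G; 39:G/C.
37 of the 40 sites match, so the percent identity is 37/40 × 100 = 92.5%.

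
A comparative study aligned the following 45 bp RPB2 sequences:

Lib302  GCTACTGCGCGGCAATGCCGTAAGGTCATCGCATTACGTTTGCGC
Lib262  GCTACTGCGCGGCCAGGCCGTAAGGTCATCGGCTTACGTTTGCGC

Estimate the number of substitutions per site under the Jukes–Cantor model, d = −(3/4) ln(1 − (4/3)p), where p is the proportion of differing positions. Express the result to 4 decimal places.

0.0946

Differing sites — 14:A/C; 16:T/G; 32:C/G; 33:A/C.
p = 4/45 = 0.088889.
d = −0.75 · ln(1 − (4/3)·0.088889) = −0.75 · ln(0.881481) = −0.75 · (-0.126152) = 0.0946.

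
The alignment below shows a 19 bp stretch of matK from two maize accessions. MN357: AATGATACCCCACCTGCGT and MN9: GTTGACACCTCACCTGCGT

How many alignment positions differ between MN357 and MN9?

Mismatches occur at site 1 (A→G), site 2 (A→T), site 6 (T→C), site 10 (C→T).
That gives 4 mismatches out of 19 aligned sites, so the Hamming distance is 4.

4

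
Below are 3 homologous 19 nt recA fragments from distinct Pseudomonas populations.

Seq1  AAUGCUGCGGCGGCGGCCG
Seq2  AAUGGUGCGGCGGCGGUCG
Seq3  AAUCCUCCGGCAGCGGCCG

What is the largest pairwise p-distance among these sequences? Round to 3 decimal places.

0.263

Pairwise Hamming distances:
  Seq1 vs Seq2: 2
  Seq1 vs Seq3: 3
  Seq2 vs Seq3: 5
The largest is 5 mismatches, between Seq2 and Seq3; p = 5/19 = 0.263.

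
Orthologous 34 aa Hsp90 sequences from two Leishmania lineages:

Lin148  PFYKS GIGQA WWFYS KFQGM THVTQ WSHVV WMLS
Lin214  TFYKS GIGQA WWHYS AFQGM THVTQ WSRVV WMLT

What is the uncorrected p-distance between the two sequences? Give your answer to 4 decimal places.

0.1471

Mismatches occur at site 1 (P↔T), site 13 (F↔H), site 16 (K↔A), site 28 (H↔R), site 34 (S↔T).
There are 5 differences over 34 sites, so p = 5/34 = 0.1471.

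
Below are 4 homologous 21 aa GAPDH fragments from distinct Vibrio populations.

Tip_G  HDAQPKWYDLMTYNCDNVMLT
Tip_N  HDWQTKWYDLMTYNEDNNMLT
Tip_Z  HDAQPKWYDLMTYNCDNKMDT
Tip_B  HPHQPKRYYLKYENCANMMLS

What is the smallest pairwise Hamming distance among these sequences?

2

Pairwise Hamming distances:
  Tip_G vs Tip_N: 4
  Tip_G vs Tip_Z: 2
  Tip_G vs Tip_B: 10
  Tip_N vs Tip_Z: 5
  Tip_N vs Tip_B: 12
  Tip_Z vs Tip_B: 11
The smallest is 2, between Tip_G and Tip_Z.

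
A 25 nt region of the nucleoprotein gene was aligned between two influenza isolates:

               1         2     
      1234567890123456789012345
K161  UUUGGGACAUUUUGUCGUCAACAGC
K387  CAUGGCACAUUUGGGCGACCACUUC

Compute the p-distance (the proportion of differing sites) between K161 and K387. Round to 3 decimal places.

Mismatches occur at site 1 (U↔C), site 2 (U↔A), site 6 (G↔C), site 13 (U↔G), site 15 (U↔G), site 18 (U↔A), site 20 (A↔C), site 23 (A↔U), site 24 (G↔U).
There are 9 differences over 25 sites, so p = 9/25 = 0.360.

0.360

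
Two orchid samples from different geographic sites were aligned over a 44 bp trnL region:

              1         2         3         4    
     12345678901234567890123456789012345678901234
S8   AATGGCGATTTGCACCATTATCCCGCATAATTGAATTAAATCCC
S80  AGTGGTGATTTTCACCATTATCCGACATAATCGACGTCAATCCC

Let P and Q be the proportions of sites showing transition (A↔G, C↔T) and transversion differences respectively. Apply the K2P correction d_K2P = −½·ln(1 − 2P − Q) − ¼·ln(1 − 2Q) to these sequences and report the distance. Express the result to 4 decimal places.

Differing sites — 2:A/G (Ti); 6:C/T (Ti); 12:G/T (Tv); 24:C/G (Tv); 25:G/A (Ti); 32:T/C (Ti); 35:A/C (Tv); 36:T/G (Tv); 38:A/C (Tv).
Of the 9 differences, 4 transitions and 5 transversions over 44 sites: P = 4/44 = 0.090909, Q = 5/44 = 0.113636.
d = −0.5·ln(0.704546) − 0.25·ln(0.772728) = −0.5·(-0.350202) − 0.25·(-0.257828) = 0.2396.

0.2396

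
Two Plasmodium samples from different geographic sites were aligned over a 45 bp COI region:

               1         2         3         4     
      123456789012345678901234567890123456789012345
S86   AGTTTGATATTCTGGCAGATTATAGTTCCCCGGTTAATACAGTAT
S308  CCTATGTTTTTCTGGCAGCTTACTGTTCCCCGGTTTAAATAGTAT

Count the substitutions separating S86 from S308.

11

Mismatches occur at site 1 (A→C), site 2 (G→C), site 4 (T→A), site 7 (A→T), site 9 (A→T), site 19 (A→C), site 23 (T→C), site 24 (A→T), site 36 (A→T), site 38 (T→A), site 40 (C→T).
That gives 11 mismatches out of 45 aligned sites, so the Hamming distance is 11.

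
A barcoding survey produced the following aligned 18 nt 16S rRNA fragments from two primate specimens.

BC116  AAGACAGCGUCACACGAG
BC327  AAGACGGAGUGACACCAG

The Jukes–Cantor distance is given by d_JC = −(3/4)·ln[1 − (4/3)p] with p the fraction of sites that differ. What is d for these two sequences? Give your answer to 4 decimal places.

The sequences differ at positions 6 (A/G), 8 (C/A), 11 (C/G), 16 (G/C).
p = 4/18 = 0.222222.
d = −0.75 · ln(1 − (4/3)·0.222222) = −0.75 · ln(0.703704) = −0.75 · (-0.351397) = 0.2635.

0.2635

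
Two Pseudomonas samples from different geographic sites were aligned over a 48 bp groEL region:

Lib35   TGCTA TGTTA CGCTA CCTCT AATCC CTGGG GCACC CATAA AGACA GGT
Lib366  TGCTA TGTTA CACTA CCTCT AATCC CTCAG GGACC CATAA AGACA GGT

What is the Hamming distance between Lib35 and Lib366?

4

Differing sites — 12:G/A; 28:G/C; 29:G/A; 32:C/G.
That gives 4 mismatches out of 48 aligned sites, so the Hamming distance is 4.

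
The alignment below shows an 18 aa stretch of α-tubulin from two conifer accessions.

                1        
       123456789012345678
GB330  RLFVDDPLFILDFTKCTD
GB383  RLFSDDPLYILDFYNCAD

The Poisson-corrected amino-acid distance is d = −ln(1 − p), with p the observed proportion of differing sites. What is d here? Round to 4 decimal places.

Mismatches occur at site 4 (V→S), site 9 (F→Y), site 14 (T→Y), site 15 (K→N), site 17 (T→A).
p = 5/18 = 0.277778.
d = −ln(1 − 0.277778) = −ln(0.722222) = 0.3254.

0.3254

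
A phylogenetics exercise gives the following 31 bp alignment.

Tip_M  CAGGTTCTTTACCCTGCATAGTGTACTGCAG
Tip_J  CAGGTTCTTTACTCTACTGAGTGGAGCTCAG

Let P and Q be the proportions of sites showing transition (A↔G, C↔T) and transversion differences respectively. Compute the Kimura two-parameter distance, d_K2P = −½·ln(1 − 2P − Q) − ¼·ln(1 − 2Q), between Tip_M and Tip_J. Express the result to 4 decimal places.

0.3165

The sequences differ at positions 13 (C/T, transition), 16 (G/A, transition), 18 (A/T, transversion), 19 (T/G, transversion), 24 (T/G, transversion), 26 (C/G, transversion), 27 (T/C, transition), 28 (G/T, transversion).
Of the 8 differences, 3 transitions and 5 transversions over 31 sites: P = 3/31 = 0.096774, Q = 5/31 = 0.161290.
d = −0.5·ln(0.645162) − 0.25·ln(0.677420) = −0.5·(-0.438254) − 0.25·(-0.389464) = 0.3165.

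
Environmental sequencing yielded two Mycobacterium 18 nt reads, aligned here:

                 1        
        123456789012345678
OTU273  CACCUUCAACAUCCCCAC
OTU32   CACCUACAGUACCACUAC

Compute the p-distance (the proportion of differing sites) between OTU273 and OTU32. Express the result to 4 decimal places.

0.3333

Differing sites — 6:U/A; 9:A/G; 10:C/U; 12:U/C; 14:C/A; 16:C/U.
There are 6 differences over 18 sites, so p = 6/18 = 0.3333.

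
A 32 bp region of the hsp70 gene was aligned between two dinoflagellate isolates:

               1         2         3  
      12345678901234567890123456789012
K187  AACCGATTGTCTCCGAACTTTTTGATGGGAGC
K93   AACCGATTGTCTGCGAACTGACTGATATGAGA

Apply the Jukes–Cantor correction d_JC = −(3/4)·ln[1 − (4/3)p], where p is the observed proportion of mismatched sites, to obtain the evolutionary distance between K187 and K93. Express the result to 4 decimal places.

0.2586

Differing sites — 13:C/G; 20:T/G; 21:T/A; 22:T/C; 27:G/A; 28:G/T; 32:C/A.
p = 7/32 = 0.218750.
d = −0.75 · ln(1 − (4/3)·0.218750) = −0.75 · ln(0.708333) = −0.75 · (-0.344841) = 0.2586.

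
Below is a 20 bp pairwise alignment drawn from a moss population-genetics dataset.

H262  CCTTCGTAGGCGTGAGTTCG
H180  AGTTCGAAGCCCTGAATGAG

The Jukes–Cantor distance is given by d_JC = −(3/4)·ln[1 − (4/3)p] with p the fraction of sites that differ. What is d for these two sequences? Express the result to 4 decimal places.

Mismatches occur at site 1 (C/A), site 2 (C/G), site 7 (T/A), site 10 (G/C), site 12 (G/C), site 16 (G/A), site 18 (T/G), site 19 (C/A).
p = 8/20 = 0.400000.
d = −0.75 · ln(1 − (4/3)·0.400000) = −0.75 · ln(0.466667) = −0.75 · (-0.762139) = 0.5716.

0.5716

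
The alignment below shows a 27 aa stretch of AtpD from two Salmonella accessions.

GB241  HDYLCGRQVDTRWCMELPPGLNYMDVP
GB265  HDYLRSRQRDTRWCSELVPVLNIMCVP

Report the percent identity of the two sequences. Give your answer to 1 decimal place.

Differing sites — 5:C/R; 6:G/S; 9:V/R; 15:M/S; 18:P/V; 20:G/V; 23:Y/I; 25:D/C.
19 of the 27 sites match, so the percent identity is 19/27 × 100 = 70.4%.

70.4%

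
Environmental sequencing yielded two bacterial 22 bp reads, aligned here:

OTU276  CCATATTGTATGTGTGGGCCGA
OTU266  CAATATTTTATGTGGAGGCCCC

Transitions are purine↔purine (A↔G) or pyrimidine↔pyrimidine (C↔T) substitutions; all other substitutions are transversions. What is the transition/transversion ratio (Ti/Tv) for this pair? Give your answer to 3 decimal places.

0.200

Differing sites — 2:C/A (Tv); 8:G/T (Tv); 15:T/G (Tv); 16:G/A (Ti); 21:G/C (Tv); 22:A/C (Tv).
Of the 6 differences, 1 transition and 5 transversions, so Ti/Tv = 1/5 = 0.200.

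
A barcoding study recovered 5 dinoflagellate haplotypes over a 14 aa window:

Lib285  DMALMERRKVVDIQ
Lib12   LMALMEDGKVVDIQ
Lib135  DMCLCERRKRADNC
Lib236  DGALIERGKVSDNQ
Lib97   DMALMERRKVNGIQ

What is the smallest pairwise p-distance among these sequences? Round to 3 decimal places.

Pairwise Hamming distances:
  Lib285 vs Lib12: 3
  Lib285 vs Lib135: 6
  Lib285 vs Lib236: 5
  Lib285 vs Lib97: 2
  Lib12 vs Lib135: 9
  Lib12 vs Lib236: 6
  Lib12 vs Lib97: 5
  Lib135 vs Lib236: 7
  Lib135 vs Lib97: 7
  Lib236 vs Lib97: 6
The smallest is 2 mismatches, between Lib285 and Lib97; p = 2/14 = 0.143.

0.143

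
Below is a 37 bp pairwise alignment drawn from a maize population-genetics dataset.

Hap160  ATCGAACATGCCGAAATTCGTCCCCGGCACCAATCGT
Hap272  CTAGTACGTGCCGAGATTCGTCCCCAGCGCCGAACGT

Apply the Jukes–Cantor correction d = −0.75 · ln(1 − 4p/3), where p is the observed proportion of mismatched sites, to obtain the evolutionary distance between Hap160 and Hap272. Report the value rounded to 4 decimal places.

0.2940

Differing sites — 1:A/C; 3:C/A; 5:A/T; 8:A/G; 15:A/G; 26:G/A; 29:A/G; 32:A/G; 34:T/A.
p = 9/37 = 0.243243.
d = −0.75 · ln(1 − (4/3)·0.243243) = −0.75 · ln(0.675676) = −0.75 · (-0.392042) = 0.2940.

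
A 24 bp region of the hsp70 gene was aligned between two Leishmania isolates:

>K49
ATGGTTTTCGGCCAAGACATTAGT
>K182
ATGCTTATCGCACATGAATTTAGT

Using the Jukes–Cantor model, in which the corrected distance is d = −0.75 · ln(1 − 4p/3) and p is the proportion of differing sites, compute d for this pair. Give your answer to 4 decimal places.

Differing sites — 4:G/C; 7:T/A; 11:G/C; 12:C/A; 15:A/T; 18:C/A; 19:A/T.
p = 7/24 = 0.291667.
d = −0.75 · ln(1 − (4/3)·0.291667) = −0.75 · ln(0.611111) = −0.75 · (-0.492477) = 0.3694.

0.3694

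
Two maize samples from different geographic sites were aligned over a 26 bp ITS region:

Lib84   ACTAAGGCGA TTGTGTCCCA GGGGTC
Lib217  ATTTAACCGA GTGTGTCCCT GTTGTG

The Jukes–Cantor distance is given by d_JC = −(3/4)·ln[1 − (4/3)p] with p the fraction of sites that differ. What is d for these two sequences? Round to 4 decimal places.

0.4643

Differing sites — 2:C/T; 4:A/T; 6:G/A; 7:G/C; 11:T/G; 20:A/T; 22:G/T; 23:G/T; 26:C/G.
p = 9/26 = 0.346154.
d = −0.75 · ln(1 − (4/3)·0.346154) = −0.75 · ln(0.538461) = −0.75 · (-0.619040) = 0.4643.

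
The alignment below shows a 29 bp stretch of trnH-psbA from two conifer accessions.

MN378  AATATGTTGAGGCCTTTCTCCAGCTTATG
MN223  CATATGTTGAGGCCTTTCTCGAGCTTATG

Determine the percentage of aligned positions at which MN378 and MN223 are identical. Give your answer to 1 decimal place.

The sequences differ at positions 1 (A/C), 21 (C/G).
27 of the 29 sites match, so the percent identity is 27/29 × 100 = 93.1%.

93.1%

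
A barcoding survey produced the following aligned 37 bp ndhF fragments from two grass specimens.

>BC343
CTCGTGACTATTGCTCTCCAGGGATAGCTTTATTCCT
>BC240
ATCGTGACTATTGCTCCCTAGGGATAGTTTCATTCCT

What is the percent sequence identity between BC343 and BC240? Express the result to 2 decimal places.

86.49%

Mismatches occur at site 1 (C/A), site 17 (T/C), site 19 (C/T), site 28 (C/T), site 31 (T/C).
32 of the 37 sites match, so the percent identity is 32/37 × 100 = 86.49%.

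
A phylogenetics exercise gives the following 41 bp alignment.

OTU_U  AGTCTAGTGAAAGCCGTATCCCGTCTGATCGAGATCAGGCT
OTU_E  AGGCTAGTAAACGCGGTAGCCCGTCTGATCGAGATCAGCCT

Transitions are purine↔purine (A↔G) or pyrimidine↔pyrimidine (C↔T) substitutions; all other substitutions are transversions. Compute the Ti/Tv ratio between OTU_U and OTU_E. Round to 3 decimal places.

The sequences differ at positions 3 (T/G, transversion), 9 (G/A, transition), 12 (A/C, transversion), 15 (C/G, transversion), 19 (T/G, transversion), 39 (G/C, transversion).
Of the 6 differences, 1 transition and 5 transversions, so Ti/Tv = 1/5 = 0.200.

0.200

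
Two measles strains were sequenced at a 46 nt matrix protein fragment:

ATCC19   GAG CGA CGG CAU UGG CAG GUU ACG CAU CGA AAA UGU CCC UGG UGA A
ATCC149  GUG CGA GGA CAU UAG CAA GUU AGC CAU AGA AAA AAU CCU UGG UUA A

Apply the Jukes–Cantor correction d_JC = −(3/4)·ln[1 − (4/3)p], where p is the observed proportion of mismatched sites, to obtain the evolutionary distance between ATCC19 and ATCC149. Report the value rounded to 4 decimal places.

0.3206

The sequences differ at positions 2 (A/U), 7 (C/G), 9 (G/A), 14 (G/A), 18 (G/A), 23 (C/G), 24 (G/C), 28 (C/A), 34 (U/A), 35 (G/A), 39 (C/U), 44 (G/U).
p = 12/46 = 0.260870.
d = −0.75 · ln(1 − (4/3)·0.260870) = −0.75 · ln(0.652173) = −0.75 · (-0.427445) = 0.3206.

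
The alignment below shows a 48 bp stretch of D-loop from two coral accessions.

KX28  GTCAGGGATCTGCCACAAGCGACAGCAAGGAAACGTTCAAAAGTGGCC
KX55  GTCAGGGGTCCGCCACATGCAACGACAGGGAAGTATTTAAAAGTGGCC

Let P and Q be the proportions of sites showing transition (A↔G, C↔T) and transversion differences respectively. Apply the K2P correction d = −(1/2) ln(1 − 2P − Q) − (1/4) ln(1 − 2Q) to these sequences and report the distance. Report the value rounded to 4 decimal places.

0.2983

The sequences differ at positions 8 (A/G, transition), 11 (T/C, transition), 18 (A/T, transversion), 21 (G/A, transition), 24 (A/G, transition), 25 (G/A, transition), 28 (A/G, transition), 33 (A/G, transition), 34 (C/T, transition), 35 (G/A, transition), 38 (C/T, transition).
Of the 11 differences, 10 transitions and 1 transversion over 48 sites: P = 10/48 = 0.208333, Q = 1/48 = 0.020833.
d = −0.5·ln(0.562501) − 0.25·ln(0.958334) = −0.5·(-0.575362) − 0.25·(-0.042559) = 0.2983.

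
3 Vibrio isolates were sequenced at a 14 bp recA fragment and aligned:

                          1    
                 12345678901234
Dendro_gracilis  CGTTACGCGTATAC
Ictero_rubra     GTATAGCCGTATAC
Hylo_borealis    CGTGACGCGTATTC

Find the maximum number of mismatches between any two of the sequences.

Pairwise Hamming distances:
  Dendro_gracilis vs Ictero_rubra: 5
  Dendro_gracilis vs Hylo_borealis: 2
  Ictero_rubra vs Hylo_borealis: 7
The largest is 7, between Ictero_rubra and Hylo_borealis.

7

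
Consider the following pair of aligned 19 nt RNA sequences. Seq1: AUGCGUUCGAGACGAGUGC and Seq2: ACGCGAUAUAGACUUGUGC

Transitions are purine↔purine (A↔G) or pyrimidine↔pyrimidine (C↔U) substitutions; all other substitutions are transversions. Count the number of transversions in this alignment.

5

Differing sites — 2:U/C (Ti); 6:U/A (Tv); 8:C/A (Tv); 9:G/U (Tv); 14:G/U (Tv); 15:A/U (Tv).
Of the 6 differences, 1 transition and 5 transversions, so the answer is 5.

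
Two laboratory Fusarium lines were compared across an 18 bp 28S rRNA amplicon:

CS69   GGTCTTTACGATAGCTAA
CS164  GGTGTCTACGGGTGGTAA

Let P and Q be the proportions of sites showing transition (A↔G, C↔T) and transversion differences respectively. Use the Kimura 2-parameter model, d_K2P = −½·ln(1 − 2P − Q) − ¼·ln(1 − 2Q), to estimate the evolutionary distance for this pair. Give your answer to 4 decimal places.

0.4408

Mismatches occur at site 4 (C/G, transversion), site 6 (T/C, transition), site 11 (A/G, transition), site 12 (T/G, transversion), site 13 (A/T, transversion), site 15 (C/G, transversion).
Of the 6 differences, 2 transitions and 4 transversions over 18 sites: P = 2/18 = 0.111111, Q = 4/18 = 0.222222.
d = −0.5·ln(0.555556) − 0.25·ln(0.555556) = −0.5·(-0.587786) − 0.25·(-0.587786) = 0.4408.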